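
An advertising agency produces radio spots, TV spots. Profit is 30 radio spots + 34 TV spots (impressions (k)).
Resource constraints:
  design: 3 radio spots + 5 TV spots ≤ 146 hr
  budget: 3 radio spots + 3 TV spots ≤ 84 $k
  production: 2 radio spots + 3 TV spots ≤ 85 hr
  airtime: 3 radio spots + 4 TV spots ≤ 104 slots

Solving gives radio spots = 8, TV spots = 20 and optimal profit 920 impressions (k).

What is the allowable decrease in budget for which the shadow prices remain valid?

Binding constraints: budget, airtime. The basis is B = [[3,3],[3,4]] with det 3.
Per unit decrease in budget, x* moves by d = (-1.3333, 1).
The basis stays optimal until radio spots reaches 0; allowable decrease = 6 $k.

6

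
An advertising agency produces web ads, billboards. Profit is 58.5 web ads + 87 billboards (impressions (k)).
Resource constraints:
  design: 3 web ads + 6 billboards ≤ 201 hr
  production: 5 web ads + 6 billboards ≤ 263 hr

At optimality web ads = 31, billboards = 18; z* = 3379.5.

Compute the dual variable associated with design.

7

At the optimum: design uses 201 of 201 (binding); production uses 263 of 263 (binding).
Dual feasibility on the basic columns requires 3·y_design + 5·y_production = 58.5, 6·y_design + 6·y_production = 87.
This yields shadow prices y_design = 7, y_production = 7.5.
Shadow price of design = 7.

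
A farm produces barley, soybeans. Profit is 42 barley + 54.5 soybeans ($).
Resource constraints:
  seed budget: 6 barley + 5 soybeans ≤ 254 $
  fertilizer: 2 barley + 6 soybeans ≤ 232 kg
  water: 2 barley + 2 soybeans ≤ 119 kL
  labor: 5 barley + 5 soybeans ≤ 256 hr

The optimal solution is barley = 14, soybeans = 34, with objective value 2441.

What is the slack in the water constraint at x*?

water used = 2·14 + 2·34 = 96; slack = 119 − 96 = 23.

23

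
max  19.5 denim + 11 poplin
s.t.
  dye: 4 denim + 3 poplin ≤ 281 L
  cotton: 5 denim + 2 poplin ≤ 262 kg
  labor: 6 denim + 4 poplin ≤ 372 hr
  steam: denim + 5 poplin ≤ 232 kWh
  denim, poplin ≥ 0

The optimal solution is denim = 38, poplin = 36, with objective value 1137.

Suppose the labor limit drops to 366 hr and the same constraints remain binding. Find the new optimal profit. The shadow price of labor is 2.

1125

Δb = -6, so new z* = 1137 + (2)·(-6) = 1137 − 12 = 1125.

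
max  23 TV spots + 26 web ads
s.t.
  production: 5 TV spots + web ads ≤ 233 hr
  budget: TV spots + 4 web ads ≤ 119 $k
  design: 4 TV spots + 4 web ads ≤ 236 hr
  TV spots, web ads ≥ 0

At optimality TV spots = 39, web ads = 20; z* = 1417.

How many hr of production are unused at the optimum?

production used = 5·39 + 1·20 = 215; slack = 233 − 215 = 18.

18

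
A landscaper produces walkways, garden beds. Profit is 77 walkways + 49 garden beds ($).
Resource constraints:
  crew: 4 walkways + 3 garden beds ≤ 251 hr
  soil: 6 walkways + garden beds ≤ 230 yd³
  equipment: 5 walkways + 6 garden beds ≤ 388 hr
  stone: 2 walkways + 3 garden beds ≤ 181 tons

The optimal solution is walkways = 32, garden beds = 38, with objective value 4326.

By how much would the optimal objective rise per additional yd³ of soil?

7

Binding: soil and equipment. Non-binding: crew (9 unused), stone (3 unused).
By complementary slackness, y = 0 for the non-binding constraints.
The binding rows give the dual system: 6·y_soil + 5·y_equipment = 77 and 1·y_soil + 6·y_equipment = 49.
Solving: y_soil = 7, y_equipment = 7.
Shadow price of soil = 7.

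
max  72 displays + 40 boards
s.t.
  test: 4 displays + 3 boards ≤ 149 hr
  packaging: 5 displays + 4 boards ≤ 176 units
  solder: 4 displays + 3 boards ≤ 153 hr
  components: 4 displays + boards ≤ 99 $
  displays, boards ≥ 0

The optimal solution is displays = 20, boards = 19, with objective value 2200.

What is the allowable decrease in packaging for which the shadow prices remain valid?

52.25

Binding constraints: packaging, components. The basis is B = [[5,4],[4,1]] with det -11.
Per unit decrease in packaging, x* moves by d = (0.0909, -0.3636).
The basis stays optimal until boards reaches 0; allowable decrease = 52.25 units.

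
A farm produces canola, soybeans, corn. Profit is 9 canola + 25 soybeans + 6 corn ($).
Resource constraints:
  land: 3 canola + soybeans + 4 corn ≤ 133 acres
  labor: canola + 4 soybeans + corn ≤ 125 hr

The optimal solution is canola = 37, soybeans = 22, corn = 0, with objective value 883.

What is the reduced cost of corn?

-4

Check each constraint at x*: land 133/133 (tight); labor 125/125 (tight).
From A_Bᵀ y = c: 3·y_land + 1·y_labor = 9; 1·y_land + 4·y_labor = 25.
→ y_land = 1 and y_labor = 6.
Reduced cost of corn: c₃ − yᵀa₃ = 6 − (1·4 + 6·1) = 6 − 10 = -4.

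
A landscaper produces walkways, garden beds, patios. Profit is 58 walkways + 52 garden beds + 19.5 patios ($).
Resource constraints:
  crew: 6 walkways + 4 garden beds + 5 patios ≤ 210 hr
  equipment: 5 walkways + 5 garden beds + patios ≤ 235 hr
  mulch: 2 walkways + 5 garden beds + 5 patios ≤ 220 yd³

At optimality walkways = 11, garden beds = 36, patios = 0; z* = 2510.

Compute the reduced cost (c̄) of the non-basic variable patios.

Binding: crew and equipment. Non-binding: mulch (18 unused).
By complementary slackness, y = 0 for the non-binding constraint.
Dual feasibility on the basic columns requires 6·y_crew + 5·y_equipment = 58, 4·y_crew + 5·y_equipment = 52.
→ y_crew = 3 and y_equipment = 8.
Reduced cost of patios: c₃ − yᵀa₃ = 19.5 − (3·5 + 8·1) = 19.5 − 23 = -3.5.

-3.5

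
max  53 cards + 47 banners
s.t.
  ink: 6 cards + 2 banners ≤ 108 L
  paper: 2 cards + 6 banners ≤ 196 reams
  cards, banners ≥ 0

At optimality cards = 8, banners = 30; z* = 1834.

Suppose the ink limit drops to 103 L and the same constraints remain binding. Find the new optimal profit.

1799

Both ink and paper are binding at x*.
From A_Bᵀ y = c: 6·y_ink + 2·y_paper = 53; 2·y_ink + 6·y_paper = 47.
Solving: y_ink = 7, y_paper = 5.5.
Δz = y_ink·Δb = 7 × (-5) = -35, so new z* = 1834 − 35 = 1799.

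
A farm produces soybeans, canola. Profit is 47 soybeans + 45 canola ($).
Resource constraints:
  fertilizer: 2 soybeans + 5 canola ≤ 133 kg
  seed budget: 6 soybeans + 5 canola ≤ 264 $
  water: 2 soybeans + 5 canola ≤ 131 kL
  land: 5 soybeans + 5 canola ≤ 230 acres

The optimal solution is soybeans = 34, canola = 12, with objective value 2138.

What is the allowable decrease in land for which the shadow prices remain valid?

Binding constraints: seed budget, land. The basis is B = [[6,5],[5,5]] with det 5.
Per unit decrease in land, x* moves by d = (1, -1.2).
The basis stays optimal until canola reaches 0; allowable decrease = 10 acres.

10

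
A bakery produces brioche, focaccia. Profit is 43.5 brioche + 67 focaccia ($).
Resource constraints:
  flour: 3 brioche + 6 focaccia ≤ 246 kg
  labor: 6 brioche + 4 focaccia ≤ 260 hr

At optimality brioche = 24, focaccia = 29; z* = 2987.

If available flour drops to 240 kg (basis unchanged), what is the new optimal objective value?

Both flour and labor are binding at x*.
Dual feasibility on the basic columns requires 3·y_flour + 6·y_labor = 43.5, 6·y_flour + 4·y_labor = 67.
This yields shadow prices y_flour = 9.5, y_labor = 2.5.
Δz = y_flour·Δb = 9.5 × (-6) = -57, so new z* = 2987 − 57 = 2930.

2930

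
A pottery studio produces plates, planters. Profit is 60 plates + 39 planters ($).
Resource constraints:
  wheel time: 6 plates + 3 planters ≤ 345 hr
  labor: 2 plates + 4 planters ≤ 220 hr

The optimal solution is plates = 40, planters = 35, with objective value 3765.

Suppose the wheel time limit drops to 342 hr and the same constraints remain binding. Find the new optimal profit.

3738

Check each constraint at x*: wheel time 345/345 (tight); labor 220/220 (tight).
The binding rows give the dual system: 6·y_wheel time + 2·y_labor = 60 and 3·y_wheel time + 4·y_labor = 39.
This yields shadow prices y_wheel time = 9, y_labor = 3.
Δz = y_wheel time·Δb = 9 × (-3) = -27, so new z* = 3765 − 27 = 3738.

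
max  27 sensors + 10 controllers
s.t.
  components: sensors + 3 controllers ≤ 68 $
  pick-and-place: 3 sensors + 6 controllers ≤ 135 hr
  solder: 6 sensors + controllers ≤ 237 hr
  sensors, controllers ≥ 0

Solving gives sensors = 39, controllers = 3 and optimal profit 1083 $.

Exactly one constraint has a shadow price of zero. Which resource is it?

components

components: 48/68 (slack 20)
pick-and-place: 135/135 (binding)
solder: 237/237 (binding)
By complementary slackness, a constraint with positive slack has shadow price 0 → components.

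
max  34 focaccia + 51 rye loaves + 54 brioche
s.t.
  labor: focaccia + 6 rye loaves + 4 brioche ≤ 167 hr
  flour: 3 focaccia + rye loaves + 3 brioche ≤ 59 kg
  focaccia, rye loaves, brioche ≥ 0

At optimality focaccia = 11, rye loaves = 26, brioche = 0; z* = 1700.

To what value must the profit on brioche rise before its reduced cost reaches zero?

55

At the optimum: labor uses 167 of 167 (binding); flour uses 59 of 59 (binding).
Dual feasibility on the basic columns requires 1·y_labor + 3·y_flour = 34, 6·y_labor + 1·y_flour = 51.
This yields shadow prices y_labor = 7, y_flour = 9.
brioche enters the basis when its profit ≥ yᵀa₃ = 7·4 + 9·3 = 55.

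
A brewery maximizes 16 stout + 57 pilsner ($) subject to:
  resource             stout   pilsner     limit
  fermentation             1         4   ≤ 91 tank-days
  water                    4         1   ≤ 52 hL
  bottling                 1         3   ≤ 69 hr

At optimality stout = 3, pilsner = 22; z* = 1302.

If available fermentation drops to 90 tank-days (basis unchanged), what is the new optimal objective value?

At the optimum: fermentation uses 91 of 91 (binding); water uses 34 of 52 (slack = 18); bottling uses 69 of 69 (binding).
Slack constraints have shadow price 0 (complementary slackness).
Dual feasibility on the basic columns requires 1·y_fermentation + 1·y_bottling = 16, 4·y_fermentation + 3·y_bottling = 57.
This yields shadow prices y_fermentation = 9, y_bottling = 7.
Δz = y_fermentation·Δb = 9 × (-1) = -9, so new z* = 1302 − 9 = 1293.

1293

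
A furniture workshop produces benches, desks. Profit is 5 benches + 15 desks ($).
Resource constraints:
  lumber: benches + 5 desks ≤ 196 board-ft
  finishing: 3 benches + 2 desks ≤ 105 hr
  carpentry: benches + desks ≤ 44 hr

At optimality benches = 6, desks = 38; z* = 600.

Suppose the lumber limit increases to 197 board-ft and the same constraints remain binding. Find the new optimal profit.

At the optimum: lumber uses 196 of 196 (binding); finishing uses 94 of 105 (slack = 11); carpentry uses 44 of 44 (binding).
By complementary slackness, y = 0 for the non-binding constraint.
From A_Bᵀ y = c: 1·y_lumber + 1·y_carpentry = 5; 5·y_lumber + 1·y_carpentry = 15.
This yields shadow prices y_lumber = 2.5, y_carpentry = 2.5.
Δz = y_lumber·Δb = 2.5 × (1) = 2.5, so new z* = 600 + 2.5 = 602.5.

602.5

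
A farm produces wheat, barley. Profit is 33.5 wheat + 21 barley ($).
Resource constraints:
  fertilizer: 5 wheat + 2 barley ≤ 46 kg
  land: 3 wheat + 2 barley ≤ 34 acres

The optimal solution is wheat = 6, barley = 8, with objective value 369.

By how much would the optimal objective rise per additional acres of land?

9.5

At the optimum: fertilizer uses 46 of 46 (binding); land uses 34 of 34 (binding).
From A_Bᵀ y = c: 5·y_fertilizer + 3·y_land = 33.5; 2·y_fertilizer + 2·y_land = 21.
→ y_fertilizer = 1 and y_land = 9.5.
Shadow price of land = 9.5.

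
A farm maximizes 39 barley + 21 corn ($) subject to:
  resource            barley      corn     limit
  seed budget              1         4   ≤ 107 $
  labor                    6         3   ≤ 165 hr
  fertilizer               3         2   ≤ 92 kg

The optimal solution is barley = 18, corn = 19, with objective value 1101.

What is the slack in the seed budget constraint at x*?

13

seed budget used = 1·18 + 4·19 = 94; slack = 107 − 94 = 13.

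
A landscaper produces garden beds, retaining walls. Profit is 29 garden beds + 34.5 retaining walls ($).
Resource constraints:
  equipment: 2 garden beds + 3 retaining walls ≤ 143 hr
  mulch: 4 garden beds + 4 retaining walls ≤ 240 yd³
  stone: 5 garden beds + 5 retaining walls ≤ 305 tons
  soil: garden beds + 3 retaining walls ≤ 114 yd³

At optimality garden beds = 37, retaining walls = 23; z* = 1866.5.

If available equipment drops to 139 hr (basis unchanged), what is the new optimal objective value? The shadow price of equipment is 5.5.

1844.5

Δb = -4, so new z* = 1866.5 + (5.5)·(-4) = 1866.5 − 22 = 1844.5.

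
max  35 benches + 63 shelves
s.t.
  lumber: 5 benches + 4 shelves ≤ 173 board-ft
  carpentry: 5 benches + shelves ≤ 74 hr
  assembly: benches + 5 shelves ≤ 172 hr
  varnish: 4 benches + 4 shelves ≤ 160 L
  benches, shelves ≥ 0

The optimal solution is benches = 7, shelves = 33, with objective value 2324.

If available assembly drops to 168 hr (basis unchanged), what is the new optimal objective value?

Binding: assembly and varnish. Non-binding: lumber (6 unused), carpentry (6 unused).
Since lumber, carpentry are not tight, their duals are 0.
The binding rows give the dual system: 1·y_assembly + 4·y_varnish = 35 and 5·y_assembly + 4·y_varnish = 63.
→ y_assembly = 7 and y_varnish = 7.
Δz = y_assembly·Δb = 7 × (-4) = -28, so new z* = 2324 − 28 = 2296.

2296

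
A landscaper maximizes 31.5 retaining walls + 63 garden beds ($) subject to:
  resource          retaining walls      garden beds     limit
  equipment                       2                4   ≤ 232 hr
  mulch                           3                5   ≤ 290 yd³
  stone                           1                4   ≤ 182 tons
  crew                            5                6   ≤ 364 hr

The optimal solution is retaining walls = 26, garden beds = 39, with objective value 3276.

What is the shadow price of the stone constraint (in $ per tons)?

9

At the optimum: equipment uses 208 of 232 (slack = 24); mulch uses 273 of 290 (slack = 17); stone uses 182 of 182 (binding); crew uses 364 of 364 (binding).
Slack constraints have shadow price 0 (complementary slackness).
From A_Bᵀ y = c: 1·y_stone + 5·y_crew = 31.5; 4·y_stone + 6·y_crew = 63.
Solving: y_stone = 9, y_crew = 4.5.
Shadow price of stone = 9.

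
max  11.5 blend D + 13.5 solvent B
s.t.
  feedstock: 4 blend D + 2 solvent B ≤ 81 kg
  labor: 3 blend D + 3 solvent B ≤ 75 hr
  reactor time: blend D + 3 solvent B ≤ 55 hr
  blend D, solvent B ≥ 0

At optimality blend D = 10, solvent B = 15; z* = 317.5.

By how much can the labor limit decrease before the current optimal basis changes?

Binding constraints: labor, reactor time. The basis is B = [[3,3],[1,3]] with det 6.
Per unit decrease in labor, x* moves by d = (-0.5, 0.1667).
The basis stays optimal until blend D reaches 0; allowable decrease = 20 hr.

20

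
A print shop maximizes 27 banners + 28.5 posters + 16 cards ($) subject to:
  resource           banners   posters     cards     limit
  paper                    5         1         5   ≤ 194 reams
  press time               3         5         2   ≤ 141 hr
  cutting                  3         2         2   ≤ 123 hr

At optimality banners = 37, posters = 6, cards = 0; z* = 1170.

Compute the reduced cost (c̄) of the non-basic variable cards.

Check each constraint at x*: paper 191/194 (slack 3); press time 141/141 (tight); cutting 123/123 (tight).
By complementary slackness, y = 0 for the non-binding constraint.
Dual feasibility on the basic columns requires 3·y_press time + 3·y_cutting = 27, 5·y_press time + 2·y_cutting = 28.5.
→ y_press time = 3.5 and y_cutting = 5.5.
Reduced cost of cards: c₃ − yᵀa₃ = 16 − (3.5·2 + 5.5·2) = 16 − 18 = -2.

-2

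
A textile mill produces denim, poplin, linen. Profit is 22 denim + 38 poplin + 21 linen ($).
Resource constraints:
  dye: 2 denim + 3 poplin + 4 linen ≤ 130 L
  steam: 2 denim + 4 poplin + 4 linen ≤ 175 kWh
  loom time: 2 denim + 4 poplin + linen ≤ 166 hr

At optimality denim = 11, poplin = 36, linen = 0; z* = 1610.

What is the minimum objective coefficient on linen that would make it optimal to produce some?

29

Binding: dye and loom time. Non-binding: steam (9 unused).
Slack constraints have shadow price 0 (complementary slackness).
Dual feasibility on the basic columns requires 2·y_dye + 2·y_loom time = 22, 3·y_dye + 4·y_loom time = 38.
→ y_dye = 6 and y_loom time = 5.
linen enters the basis when its profit ≥ yᵀa₃ = 6·4 + 5·1 = 29.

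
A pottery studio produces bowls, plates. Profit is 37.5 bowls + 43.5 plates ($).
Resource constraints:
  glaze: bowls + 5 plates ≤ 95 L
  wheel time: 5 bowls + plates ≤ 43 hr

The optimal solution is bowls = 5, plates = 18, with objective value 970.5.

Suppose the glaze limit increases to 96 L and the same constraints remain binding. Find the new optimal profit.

978

Both glaze and wheel time are binding at x*.
The binding rows give the dual system: 1·y_glaze + 5·y_wheel time = 37.5 and 5·y_glaze + 1·y_wheel time = 43.5.
→ y_glaze = 7.5 and y_wheel time = 6.
Δz = y_glaze·Δb = 7.5 × (1) = 7.5, so new z* = 970.5 + 7.5 = 978.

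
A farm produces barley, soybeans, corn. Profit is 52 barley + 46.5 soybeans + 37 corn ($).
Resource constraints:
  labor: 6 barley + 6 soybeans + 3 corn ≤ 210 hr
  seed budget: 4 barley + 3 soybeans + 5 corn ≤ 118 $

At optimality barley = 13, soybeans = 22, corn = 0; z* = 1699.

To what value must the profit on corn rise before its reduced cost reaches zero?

Check each constraint at x*: labor 210/210 (tight); seed budget 118/118 (tight).
From A_Bᵀ y = c: 6·y_labor + 4·y_seed budget = 52; 6·y_labor + 3·y_seed budget = 46.5.
Solving: y_labor = 5, y_seed budget = 5.5.
corn enters the basis when its profit ≥ yᵀa₃ = 5·3 + 5.5·5 = 42.5.

42.5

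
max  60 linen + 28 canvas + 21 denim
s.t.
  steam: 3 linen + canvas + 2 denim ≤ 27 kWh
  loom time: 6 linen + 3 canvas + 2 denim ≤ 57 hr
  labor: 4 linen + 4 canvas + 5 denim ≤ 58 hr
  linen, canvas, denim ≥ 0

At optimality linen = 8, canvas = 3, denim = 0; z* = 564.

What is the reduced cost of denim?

At the optimum: steam uses 27 of 27 (binding); loom time uses 57 of 57 (binding); labor uses 44 of 58 (slack = 14).
Slack constraints have shadow price 0 (complementary slackness).
Dual feasibility on the basic columns requires 3·y_steam + 6·y_loom time = 60, 1·y_steam + 3·y_loom time = 28.
This yields shadow prices y_steam = 4, y_loom time = 8.
Reduced cost of denim: c₃ − yᵀa₃ = 21 − (4·2 + 8·2) = 21 − 24 = -3.

-3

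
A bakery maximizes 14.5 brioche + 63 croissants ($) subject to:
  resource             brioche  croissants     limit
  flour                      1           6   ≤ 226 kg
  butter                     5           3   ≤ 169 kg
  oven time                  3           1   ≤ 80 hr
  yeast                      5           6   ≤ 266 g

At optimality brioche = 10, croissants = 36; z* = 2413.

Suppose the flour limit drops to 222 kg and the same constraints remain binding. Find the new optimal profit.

Check each constraint at x*: flour 226/226 (tight); butter 158/169 (slack 11); oven time 66/80 (slack 14); yeast 266/266 (tight).
Since butter, oven time are not tight, their duals are 0.
From A_Bᵀ y = c: 1·y_flour + 5·y_yeast = 14.5; 6·y_flour + 6·y_yeast = 63.
Solving: y_flour = 9.5, y_yeast = 1.
Δz = y_flour·Δb = 9.5 × (-4) = -38, so new z* = 2413 − 38 = 2375.

2375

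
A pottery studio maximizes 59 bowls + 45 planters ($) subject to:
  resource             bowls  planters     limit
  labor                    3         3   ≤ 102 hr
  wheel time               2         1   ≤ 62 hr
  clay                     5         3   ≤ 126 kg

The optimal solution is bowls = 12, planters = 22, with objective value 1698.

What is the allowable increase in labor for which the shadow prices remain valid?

Binding constraints: labor, clay. The basis is B = [[3,3],[5,3]] with det -6.
Per unit increase in labor, x* moves by d = (-0.5, 0.8333).
The basis stays optimal until bowls reaches 0; allowable increase = 24 hr.

24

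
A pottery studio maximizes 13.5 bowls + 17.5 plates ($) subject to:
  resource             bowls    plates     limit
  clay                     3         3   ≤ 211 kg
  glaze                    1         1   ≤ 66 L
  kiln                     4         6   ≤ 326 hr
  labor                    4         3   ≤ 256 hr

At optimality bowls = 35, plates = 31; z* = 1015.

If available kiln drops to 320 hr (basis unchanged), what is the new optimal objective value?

1003

At the optimum: clay uses 198 of 211 (slack = 13); glaze uses 66 of 66 (binding); kiln uses 326 of 326 (binding); labor uses 233 of 256 (slack = 23).
By complementary slackness, y = 0 for the non-binding constraints.
Dual feasibility on the basic columns requires 1·y_glaze + 4·y_kiln = 13.5, 1·y_glaze + 6·y_kiln = 17.5.
This yields shadow prices y_glaze = 5.5, y_kiln = 2.
Δz = y_kiln·Δb = 2 × (-6) = -12, so new z* = 1015 − 12 = 1003.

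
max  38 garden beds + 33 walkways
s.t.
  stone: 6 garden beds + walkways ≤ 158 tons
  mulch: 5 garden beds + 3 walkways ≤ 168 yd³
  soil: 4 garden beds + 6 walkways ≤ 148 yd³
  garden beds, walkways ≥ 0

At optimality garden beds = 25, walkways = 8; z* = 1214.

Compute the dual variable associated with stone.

3

Binding: stone and soil. Non-binding: mulch (19 unused).
Since mulch is not tight, its dual is 0.
From A_Bᵀ y = c: 6·y_stone + 4·y_soil = 38; 1·y_stone + 6·y_soil = 33.
Solving: y_stone = 3, y_soil = 5.
Shadow price of stone = 3.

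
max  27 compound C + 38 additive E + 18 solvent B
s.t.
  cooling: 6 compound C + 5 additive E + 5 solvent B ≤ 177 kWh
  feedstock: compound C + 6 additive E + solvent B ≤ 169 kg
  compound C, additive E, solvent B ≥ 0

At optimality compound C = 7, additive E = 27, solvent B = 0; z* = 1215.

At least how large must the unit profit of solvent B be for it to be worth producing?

23

At the optimum: cooling uses 177 of 177 (binding); feedstock uses 169 of 169 (binding).
The binding rows give the dual system: 6·y_cooling + 1·y_feedstock = 27 and 5·y_cooling + 6·y_feedstock = 38.
Solving: y_cooling = 4, y_feedstock = 3.
solvent B enters the basis when its profit ≥ yᵀa₃ = 4·5 + 3·1 = 23.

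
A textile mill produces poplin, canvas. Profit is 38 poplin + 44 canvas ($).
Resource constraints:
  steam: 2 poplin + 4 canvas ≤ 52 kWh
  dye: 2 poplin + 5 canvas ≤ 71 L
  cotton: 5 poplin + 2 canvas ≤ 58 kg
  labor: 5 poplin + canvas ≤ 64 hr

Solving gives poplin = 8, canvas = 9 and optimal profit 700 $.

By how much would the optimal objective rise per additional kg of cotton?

4

At the optimum: steam uses 52 of 52 (binding); dye uses 61 of 71 (slack = 10); cotton uses 58 of 58 (binding); labor uses 49 of 64 (slack = 15).
By complementary slackness, y = 0 for the non-binding constraints.
The binding rows give the dual system: 2·y_steam + 5·y_cotton = 38 and 4·y_steam + 2·y_cotton = 44.
→ y_steam = 9 and y_cotton = 4.
Shadow price of cotton = 4.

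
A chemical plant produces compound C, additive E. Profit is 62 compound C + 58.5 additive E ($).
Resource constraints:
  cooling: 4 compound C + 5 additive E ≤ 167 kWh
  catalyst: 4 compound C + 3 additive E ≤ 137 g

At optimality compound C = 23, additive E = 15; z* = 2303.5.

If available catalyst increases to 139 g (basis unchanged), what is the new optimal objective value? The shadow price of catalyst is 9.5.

Δb = 2, so new z* = 2303.5 + (9.5)·(2) = 2303.5 + 19 = 2322.5.

2322.5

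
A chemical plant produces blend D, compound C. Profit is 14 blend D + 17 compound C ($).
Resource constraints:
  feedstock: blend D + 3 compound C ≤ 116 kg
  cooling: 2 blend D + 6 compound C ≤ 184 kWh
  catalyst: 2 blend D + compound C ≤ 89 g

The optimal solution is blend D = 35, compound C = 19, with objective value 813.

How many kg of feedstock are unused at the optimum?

feedstock used = 1·35 + 3·19 = 92; slack = 116 − 92 = 24.

24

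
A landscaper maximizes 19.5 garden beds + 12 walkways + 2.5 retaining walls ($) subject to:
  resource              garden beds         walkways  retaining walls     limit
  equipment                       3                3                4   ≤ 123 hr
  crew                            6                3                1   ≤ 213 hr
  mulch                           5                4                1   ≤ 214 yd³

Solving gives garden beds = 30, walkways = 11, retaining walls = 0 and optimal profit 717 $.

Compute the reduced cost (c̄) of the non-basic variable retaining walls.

Check each constraint at x*: equipment 123/123 (tight); crew 213/213 (tight); mulch 194/214 (slack 20).
Since mulch is not tight, its dual is 0.
The binding rows give the dual system: 3·y_equipment + 6·y_crew = 19.5 and 3·y_equipment + 3·y_crew = 12.
→ y_equipment = 1.5 and y_crew = 2.5.
Reduced cost of retaining walls: c₃ − yᵀa₃ = 2.5 − (1.5·4 + 2.5·1) = 2.5 − 8.5 = -6.

-6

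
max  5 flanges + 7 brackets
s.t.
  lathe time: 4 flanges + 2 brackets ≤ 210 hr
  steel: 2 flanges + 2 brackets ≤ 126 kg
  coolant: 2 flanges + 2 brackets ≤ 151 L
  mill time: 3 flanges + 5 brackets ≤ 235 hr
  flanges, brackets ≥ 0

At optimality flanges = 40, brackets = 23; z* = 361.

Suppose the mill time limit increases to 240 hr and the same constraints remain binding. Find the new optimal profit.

366

Binding: steel and mill time. Non-binding: lathe time (4 unused), coolant (25 unused).
By complementary slackness, y = 0 for the non-binding constraints.
The binding rows give the dual system: 2·y_steel + 3·y_mill time = 5 and 2·y_steel + 5·y_mill time = 7.
This yields shadow prices y_steel = 1, y_mill time = 1.
Δz = y_mill time·Δb = 1 × (5) = 5, so new z* = 361 + 5 = 366.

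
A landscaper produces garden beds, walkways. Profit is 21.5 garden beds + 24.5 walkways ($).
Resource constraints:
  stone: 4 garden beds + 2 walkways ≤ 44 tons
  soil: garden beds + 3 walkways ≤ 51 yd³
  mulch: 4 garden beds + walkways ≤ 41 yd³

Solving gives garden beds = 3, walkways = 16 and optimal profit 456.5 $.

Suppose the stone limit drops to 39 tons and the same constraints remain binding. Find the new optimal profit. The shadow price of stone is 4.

436.5

Δb = -5, so new z* = 456.5 + (4)·(-5) = 456.5 − 20 = 436.5.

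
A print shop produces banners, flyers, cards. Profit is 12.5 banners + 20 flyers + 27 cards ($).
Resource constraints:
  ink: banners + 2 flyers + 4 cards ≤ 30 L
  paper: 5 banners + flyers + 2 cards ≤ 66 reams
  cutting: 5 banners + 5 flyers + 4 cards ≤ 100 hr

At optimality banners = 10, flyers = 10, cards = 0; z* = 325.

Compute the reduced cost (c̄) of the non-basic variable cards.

At the optimum: ink uses 30 of 30 (binding); paper uses 60 of 66 (slack = 6); cutting uses 100 of 100 (binding).
Since paper is not tight, its dual is 0.
The binding rows give the dual system: 1·y_ink + 5·y_cutting = 12.5 and 2·y_ink + 5·y_cutting = 20.
This yields shadow prices y_ink = 7.5, y_cutting = 1.
Reduced cost of cards: c₃ − yᵀa₃ = 27 − (7.5·4 + 1·4) = 27 − 34 = -7.

-7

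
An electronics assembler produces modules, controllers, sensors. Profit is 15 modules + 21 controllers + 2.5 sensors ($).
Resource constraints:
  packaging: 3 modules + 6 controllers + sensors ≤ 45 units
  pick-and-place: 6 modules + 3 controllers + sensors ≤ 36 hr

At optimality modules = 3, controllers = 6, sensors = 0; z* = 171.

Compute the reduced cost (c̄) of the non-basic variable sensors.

At the optimum: packaging uses 45 of 45 (binding); pick-and-place uses 36 of 36 (binding).
The binding rows give the dual system: 3·y_packaging + 6·y_pick-and-place = 15 and 6·y_packaging + 3·y_pick-and-place = 21.
This yields shadow prices y_packaging = 3, y_pick-and-place = 1.
Reduced cost of sensors: c₃ − yᵀa₃ = 2.5 − (3·1 + 1·1) = 2.5 − 4 = -1.5.

-1.5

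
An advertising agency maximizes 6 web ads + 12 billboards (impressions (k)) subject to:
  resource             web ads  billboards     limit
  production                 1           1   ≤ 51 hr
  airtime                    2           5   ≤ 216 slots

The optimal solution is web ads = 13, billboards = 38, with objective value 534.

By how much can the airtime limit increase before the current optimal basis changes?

39

Binding constraints: production, airtime. The basis is B = [[1,1],[2,5]] with det 3.
Per unit increase in airtime, x* moves by d = (-0.3333, 0.3333).
The basis stays optimal until web ads reaches 0; allowable increase = 39 slots.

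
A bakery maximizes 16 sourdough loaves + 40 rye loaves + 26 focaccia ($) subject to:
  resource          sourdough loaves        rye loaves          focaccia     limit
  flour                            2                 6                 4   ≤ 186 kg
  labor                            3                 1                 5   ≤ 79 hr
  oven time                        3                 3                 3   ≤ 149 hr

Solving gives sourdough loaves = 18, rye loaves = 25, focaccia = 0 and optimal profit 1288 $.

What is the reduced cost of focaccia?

Check each constraint at x*: flour 186/186 (tight); labor 79/79 (tight); oven time 129/149 (slack 20).
By complementary slackness, y = 0 for the non-binding constraint.
Dual feasibility on the basic columns requires 2·y_flour + 3·y_labor = 16, 6·y_flour + 1·y_labor = 40.
This yields shadow prices y_flour = 6.5, y_labor = 1.
Reduced cost of focaccia: c₃ − yᵀa₃ = 26 − (6.5·4 + 1·5) = 26 − 31 = -5.

-5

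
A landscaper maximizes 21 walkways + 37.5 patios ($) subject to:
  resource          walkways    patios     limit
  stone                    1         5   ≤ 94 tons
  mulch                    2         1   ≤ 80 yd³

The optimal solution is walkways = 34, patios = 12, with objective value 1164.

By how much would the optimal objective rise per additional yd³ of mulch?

7.5

At the optimum: stone uses 94 of 94 (binding); mulch uses 80 of 80 (binding).
From A_Bᵀ y = c: 1·y_stone + 2·y_mulch = 21; 5·y_stone + 1·y_mulch = 37.5.
→ y_stone = 6 and y_mulch = 7.5.
Shadow price of mulch = 7.5.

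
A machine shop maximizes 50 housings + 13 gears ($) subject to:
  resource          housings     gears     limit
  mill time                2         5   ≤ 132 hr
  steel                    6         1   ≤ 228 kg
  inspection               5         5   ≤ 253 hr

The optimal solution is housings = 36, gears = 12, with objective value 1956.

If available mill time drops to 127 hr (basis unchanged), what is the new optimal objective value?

1951

Check each constraint at x*: mill time 132/132 (tight); steel 228/228 (tight); inspection 240/253 (slack 13).
Since inspection is not tight, its dual is 0.
Dual feasibility on the basic columns requires 2·y_mill time + 6·y_steel = 50, 5·y_mill time + 1·y_steel = 13.
Solving: y_mill time = 1, y_steel = 8.
Δz = y_mill time·Δb = 1 × (-5) = -5, so new z* = 1956 − 5 = 1951.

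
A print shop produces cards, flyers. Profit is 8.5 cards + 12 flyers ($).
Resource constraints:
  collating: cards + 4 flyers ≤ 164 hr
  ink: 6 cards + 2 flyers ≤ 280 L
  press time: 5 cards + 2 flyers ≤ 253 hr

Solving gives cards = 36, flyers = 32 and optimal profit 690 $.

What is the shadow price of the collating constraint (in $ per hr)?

Binding: collating and ink. Non-binding: press time (9 unused).
Since press time is not tight, its dual is 0.
The binding rows give the dual system: 1·y_collating + 6·y_ink = 8.5 and 4·y_collating + 2·y_ink = 12.
Solving: y_collating = 2.5, y_ink = 1.
Shadow price of collating = 2.5.

2.5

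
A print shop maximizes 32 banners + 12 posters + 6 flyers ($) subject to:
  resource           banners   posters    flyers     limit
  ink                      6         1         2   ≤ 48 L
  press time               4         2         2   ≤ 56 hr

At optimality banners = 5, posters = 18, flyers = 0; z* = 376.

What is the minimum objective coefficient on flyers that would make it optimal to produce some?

Check each constraint at x*: ink 48/48 (tight); press time 56/56 (tight).
From A_Bᵀ y = c: 6·y_ink + 4·y_press time = 32; 1·y_ink + 2·y_press time = 12.
→ y_ink = 2 and y_press time = 5.
flyers enters the basis when its profit ≥ yᵀa₃ = 2·2 + 5·2 = 14.

14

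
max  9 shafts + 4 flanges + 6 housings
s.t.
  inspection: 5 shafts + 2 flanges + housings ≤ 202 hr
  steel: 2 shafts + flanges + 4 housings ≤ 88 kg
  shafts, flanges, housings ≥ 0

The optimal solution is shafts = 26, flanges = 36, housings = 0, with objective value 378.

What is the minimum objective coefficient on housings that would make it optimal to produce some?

9

Check each constraint at x*: inspection 202/202 (tight); steel 88/88 (tight).
Dual feasibility on the basic columns requires 5·y_inspection + 2·y_steel = 9, 2·y_inspection + 1·y_steel = 4.
This yields shadow prices y_inspection = 1, y_steel = 2.
housings enters the basis when its profit ≥ yᵀa₃ = 1·1 + 2·4 = 9.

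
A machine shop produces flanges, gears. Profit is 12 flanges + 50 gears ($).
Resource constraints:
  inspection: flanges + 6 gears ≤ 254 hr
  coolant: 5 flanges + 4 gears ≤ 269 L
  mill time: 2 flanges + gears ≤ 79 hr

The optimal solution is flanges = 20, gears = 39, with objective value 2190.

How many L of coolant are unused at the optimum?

13

coolant used = 5·20 + 4·39 = 256; slack = 269 − 256 = 13.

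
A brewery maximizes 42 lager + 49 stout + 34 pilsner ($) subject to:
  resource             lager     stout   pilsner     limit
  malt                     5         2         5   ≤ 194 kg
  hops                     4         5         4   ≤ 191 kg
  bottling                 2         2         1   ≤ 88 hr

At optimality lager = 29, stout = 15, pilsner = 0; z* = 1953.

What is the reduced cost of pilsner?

Check each constraint at x*: malt 175/194 (slack 19); hops 191/191 (tight); bottling 88/88 (tight).
By complementary slackness, y = 0 for the non-binding constraint.
Dual feasibility on the basic columns requires 4·y_hops + 2·y_bottling = 42, 5·y_hops + 2·y_bottling = 49.
→ y_hops = 7 and y_bottling = 7.
Reduced cost of pilsner: c₃ − yᵀa₃ = 34 − (7·4 + 7·1) = 34 − 35 = -1.

-1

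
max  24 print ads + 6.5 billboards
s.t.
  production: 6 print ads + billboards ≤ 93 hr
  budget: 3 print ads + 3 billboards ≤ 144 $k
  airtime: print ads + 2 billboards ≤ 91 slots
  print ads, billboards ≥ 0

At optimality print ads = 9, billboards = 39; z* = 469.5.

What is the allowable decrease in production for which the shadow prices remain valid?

Binding constraints: production, budget. The basis is B = [[6,1],[3,3]] with det 15.
Per unit decrease in production, x* moves by d = (-0.2, 0.2).
The basis stays optimal until airtime becomes binding; allowable decrease = 20 hr.

20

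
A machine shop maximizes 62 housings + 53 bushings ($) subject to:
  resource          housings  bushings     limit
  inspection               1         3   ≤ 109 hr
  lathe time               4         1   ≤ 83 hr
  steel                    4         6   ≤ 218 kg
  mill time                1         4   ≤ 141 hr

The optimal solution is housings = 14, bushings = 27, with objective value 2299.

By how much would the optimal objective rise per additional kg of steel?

At the optimum: inspection uses 95 of 109 (slack = 14); lathe time uses 83 of 83 (binding); steel uses 218 of 218 (binding); mill time uses 122 of 141 (slack = 19).
Slack constraints have shadow price 0 (complementary slackness).
Dual feasibility on the basic columns requires 4·y_lathe time + 4·y_steel = 62, 1·y_lathe time + 6·y_steel = 53.
Solving: y_lathe time = 8, y_steel = 7.5.
Shadow price of steel = 7.5.

7.5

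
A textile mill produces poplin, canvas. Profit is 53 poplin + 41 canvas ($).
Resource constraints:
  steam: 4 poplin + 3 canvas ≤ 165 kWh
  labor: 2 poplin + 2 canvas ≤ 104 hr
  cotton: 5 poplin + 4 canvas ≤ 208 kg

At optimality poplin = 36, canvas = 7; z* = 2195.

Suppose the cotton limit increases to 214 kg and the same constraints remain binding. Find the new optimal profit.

Check each constraint at x*: steam 165/165 (tight); labor 86/104 (slack 18); cotton 208/208 (tight).
Since labor is not tight, its dual is 0.
From A_Bᵀ y = c: 4·y_steam + 5·y_cotton = 53; 3·y_steam + 4·y_cotton = 41.
This yields shadow prices y_steam = 7, y_cotton = 5.
Δz = y_cotton·Δb = 5 × (6) = 30, so new z* = 2195 + 30 = 2225.

2225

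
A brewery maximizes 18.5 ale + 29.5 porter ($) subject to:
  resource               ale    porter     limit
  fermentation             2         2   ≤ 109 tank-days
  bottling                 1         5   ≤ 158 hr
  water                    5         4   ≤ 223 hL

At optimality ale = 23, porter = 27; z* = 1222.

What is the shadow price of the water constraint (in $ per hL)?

Check each constraint at x*: fermentation 100/109 (slack 9); bottling 158/158 (tight); water 223/223 (tight).
Since fermentation is not tight, its dual is 0.
Dual feasibility on the basic columns requires 1·y_bottling + 5·y_water = 18.5, 5·y_bottling + 4·y_water = 29.5.
→ y_bottling = 3.5 and y_water = 3.
Shadow price of water = 3.

3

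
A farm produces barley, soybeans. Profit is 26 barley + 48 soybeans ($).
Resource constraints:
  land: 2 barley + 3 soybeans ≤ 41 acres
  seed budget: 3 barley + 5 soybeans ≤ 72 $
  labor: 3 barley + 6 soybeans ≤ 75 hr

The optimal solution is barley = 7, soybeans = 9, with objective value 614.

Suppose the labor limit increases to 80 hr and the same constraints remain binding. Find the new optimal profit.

Check each constraint at x*: land 41/41 (tight); seed budget 66/72 (slack 6); labor 75/75 (tight).
By complementary slackness, y = 0 for the non-binding constraint.
From A_Bᵀ y = c: 2·y_land + 3·y_labor = 26; 3·y_land + 6·y_labor = 48.
→ y_land = 4 and y_labor = 6.
Δz = y_labor·Δb = 6 × (5) = 30, so new z* = 614 + 30 = 644.

644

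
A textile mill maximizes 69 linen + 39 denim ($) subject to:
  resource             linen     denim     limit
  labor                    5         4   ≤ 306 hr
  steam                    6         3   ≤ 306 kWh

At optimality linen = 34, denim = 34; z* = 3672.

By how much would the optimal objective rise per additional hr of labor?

3

At the optimum: labor uses 306 of 306 (binding); steam uses 306 of 306 (binding).
Dual feasibility on the basic columns requires 5·y_labor + 6·y_steam = 69, 4·y_labor + 3·y_steam = 39.
→ y_labor = 3 and y_steam = 9.
Shadow price of labor = 3.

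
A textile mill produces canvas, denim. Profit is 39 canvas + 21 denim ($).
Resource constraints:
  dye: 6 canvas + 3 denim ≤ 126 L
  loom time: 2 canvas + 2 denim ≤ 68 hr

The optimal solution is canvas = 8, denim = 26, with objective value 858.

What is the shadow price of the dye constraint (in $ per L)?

6

Both dye and loom time are binding at x*.
From A_Bᵀ y = c: 6·y_dye + 2·y_loom time = 39; 3·y_dye + 2·y_loom time = 21.
→ y_dye = 6 and y_loom time = 1.5.
Shadow price of dye = 6.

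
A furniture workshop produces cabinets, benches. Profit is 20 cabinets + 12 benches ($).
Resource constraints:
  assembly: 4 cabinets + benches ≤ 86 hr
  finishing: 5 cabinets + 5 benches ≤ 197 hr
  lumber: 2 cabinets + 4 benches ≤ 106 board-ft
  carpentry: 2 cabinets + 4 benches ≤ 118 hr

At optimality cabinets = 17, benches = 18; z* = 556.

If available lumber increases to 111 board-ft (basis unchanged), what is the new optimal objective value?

At the optimum: assembly uses 86 of 86 (binding); finishing uses 175 of 197 (slack = 22); lumber uses 106 of 106 (binding); carpentry uses 106 of 118 (slack = 12).
By complementary slackness, y = 0 for the non-binding constraints.
From A_Bᵀ y = c: 4·y_assembly + 2·y_lumber = 20; 1·y_assembly + 4·y_lumber = 12.
Solving: y_assembly = 4, y_lumber = 2.
Δz = y_lumber·Δb = 2 × (5) = 10, so new z* = 556 + 10 = 566.

566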